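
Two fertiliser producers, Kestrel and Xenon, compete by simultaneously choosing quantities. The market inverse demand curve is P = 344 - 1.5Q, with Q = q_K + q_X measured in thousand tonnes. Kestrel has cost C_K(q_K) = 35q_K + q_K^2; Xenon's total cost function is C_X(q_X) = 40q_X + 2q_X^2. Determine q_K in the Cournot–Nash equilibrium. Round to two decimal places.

52.12

Kestrel's profit: π_K = (344 - 1.5Q)q_K - (35q_K + q_K²). Setting ∂π_K/∂q_K = 0: 309 - 5q_K - (3/2)(q_X) = 0.
Xenon's profit: π_X = (344 - 1.5Q)q_X - (40q_X + 2q_X²). Setting ∂π_X/∂q_X = 0: 304 - 7q_X - (3/2)(q_K) = 0.
So q_K = (309 - (3/2)q_X)/5 and q_X = (304 - (3/2)q_K)/7.
Solving the pair: q_K = 52.1221, q_X = 32.2595.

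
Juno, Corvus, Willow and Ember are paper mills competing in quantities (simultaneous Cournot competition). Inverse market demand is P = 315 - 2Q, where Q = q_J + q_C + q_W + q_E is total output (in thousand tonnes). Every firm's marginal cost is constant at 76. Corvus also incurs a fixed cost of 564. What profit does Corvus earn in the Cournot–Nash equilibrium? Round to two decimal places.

A representative firm's profit is π_i = q_i(315 - 2Q) - 76q_i.
First-order condition (treating rivals' output as given): 239 - 4q_i - 2·Σ_{j≠i} q_j = 0.
With identical firms every q_j equals q_i, so Σ_{j≠i} q_j = 3q_i and 239 = 10q_i, giving q_i = 239/10.
Price P = 315 - 2·(478/5) = 619/5.
Corvus's profit: (619/5 - 76)·(239/10) - 564 = 578.4200.

578.42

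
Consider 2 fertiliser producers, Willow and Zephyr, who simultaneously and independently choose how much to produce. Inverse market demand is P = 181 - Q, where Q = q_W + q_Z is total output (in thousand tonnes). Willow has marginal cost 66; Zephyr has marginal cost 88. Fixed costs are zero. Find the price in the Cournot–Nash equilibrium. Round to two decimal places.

111.67

Willow's profit: π_W = (181 - Q)q_W - (66q_W). Setting ∂π_W/∂q_W = 0: 115 - 2q_W - (q_Z) = 0.
Zephyr's profit: π_Z = (181 - Q)q_Z - (88q_Z). Setting ∂π_Z/∂q_Z = 0: 93 - 2q_Z - (q_W) = 0.
So q_W = (115 - q_Z)/2 and q_Z = (93 - q_W)/2.
Solving the pair: q_W = 137/3, q_Z = 71/3.
Total output Q = 208/3, so price P = 181 - 208/3 = 335/3.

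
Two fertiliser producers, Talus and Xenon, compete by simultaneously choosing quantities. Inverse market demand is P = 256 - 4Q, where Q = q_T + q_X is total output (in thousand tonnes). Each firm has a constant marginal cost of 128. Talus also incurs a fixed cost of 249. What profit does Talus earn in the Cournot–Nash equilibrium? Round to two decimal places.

206.11

A representative firm's profit is π_i = q_i(256 - 4Q) - 128q_i.
First-order condition (treating rivals' output as given): 128 - 8q_i - 4q_j = 0.
By symmetry each firm produces the same amount; substituting q_j = q_i yields q_i = 128/12 = 32/3.
Price P = 256 - 4·(64/3) = 512/3.
Talus's profit: (512/3 - 128)·(32/3) - 249 = 1855/9.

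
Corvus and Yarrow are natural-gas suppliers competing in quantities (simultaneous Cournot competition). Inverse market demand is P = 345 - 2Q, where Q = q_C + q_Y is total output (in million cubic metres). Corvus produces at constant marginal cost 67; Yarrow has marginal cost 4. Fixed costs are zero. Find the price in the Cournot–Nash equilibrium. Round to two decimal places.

138.67

Corvus's profit: π_C = (345 - 2Q)q_C - (67q_C). Setting ∂π_C/∂q_C = 0: 278 - 4q_C - 2(q_Y) = 0.
Yarrow's profit: π_Y = (345 - 2Q)q_Y - (4q_Y). Setting ∂π_Y/∂q_Y = 0: 341 - 4q_Y - 2(q_C) = 0.
Best responses: q_C = (278 - 2q_Y)/4, q_Y = (341 - 2q_C)/4.
Substituting one into the other gives q_C = 215/6 and q_Y = 202/3.
Total output Q = 619/6, so price P = 345 - 2·(619/6) = 416/3.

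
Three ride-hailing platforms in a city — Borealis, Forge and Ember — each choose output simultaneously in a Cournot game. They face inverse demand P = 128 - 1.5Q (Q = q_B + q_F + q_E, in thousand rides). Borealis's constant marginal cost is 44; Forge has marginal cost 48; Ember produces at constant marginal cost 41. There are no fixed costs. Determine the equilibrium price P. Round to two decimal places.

Borealis's profit: π_B = (128 - 1.5Q)q_B - (44q_B). Setting ∂π_B/∂q_B = 0: 84 - 3q_B - (3/2)(q_F + q_E) = 0.
Forge's profit: π_F = (128 - 1.5Q)q_F - (48q_F). Setting ∂π_F/∂q_F = 0: 80 - 3q_F - (3/2)(q_B + q_E) = 0.
Ember's first-order condition: 87 - 3q_E - (3/2)(q_B + q_F) = 0.
Summing all 3 equations gives 251 − 6Q = 0, hence Q = 251/6.
Back-substituting: q_B = (84 − 251/4)/(3/2) = 85/6, q_F = (80 − 251/4)/(3/2) = 23/2, q_E = (87 − 251/4)/(3/2) = 97/6.
Total output Q = 251/6, so price P = 128 - (3/2)·(251/6) = 261/4.

65.25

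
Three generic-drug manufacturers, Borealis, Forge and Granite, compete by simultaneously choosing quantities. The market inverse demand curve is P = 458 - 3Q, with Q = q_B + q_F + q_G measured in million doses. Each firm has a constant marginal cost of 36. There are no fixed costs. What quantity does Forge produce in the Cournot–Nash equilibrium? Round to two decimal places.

35.17

Each firm earns π_i = (458 - 3Q)q_i - 36q_i.
Setting ∂π_i/∂q_i = 0 with rivals' quantities fixed: 422 - 6q_i - 3·Σ_{j≠i} q_j = 0.
By symmetry each firm produces the same amount; substituting Σ_{j≠i} q_j = 2q_i yields q_i = 422/12 = 211/6.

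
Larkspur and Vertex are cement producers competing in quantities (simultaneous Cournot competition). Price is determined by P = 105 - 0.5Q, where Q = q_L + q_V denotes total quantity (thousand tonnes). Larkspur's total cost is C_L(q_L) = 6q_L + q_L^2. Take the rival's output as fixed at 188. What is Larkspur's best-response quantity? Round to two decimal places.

With the rival's output fixed at 188, Larkspur's profit is π_L = (105 - (1/2)·188 - (1/2)q_L)q_L - (6q_L + q_L²) = (11 - (1/2)q_L)q_L - (6q_L + q_L²).
∂π_L/∂q_L = 5 - 3q_L = 0, so q_L = 5/3.

1.67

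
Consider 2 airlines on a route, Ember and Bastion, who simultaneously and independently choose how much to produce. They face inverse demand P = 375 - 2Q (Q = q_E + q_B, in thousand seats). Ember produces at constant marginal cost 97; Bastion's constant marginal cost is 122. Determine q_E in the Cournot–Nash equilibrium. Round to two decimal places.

50.50

Ember's profit: π_E = (375 - 2Q)q_E - (97q_E). Setting ∂π_E/∂q_E = 0: 278 - 4q_E - 2(q_B) = 0.
Bastion's profit: π_B = (375 - 2Q)q_B - (122q_B). Setting ∂π_B/∂q_B = 0: 253 - 4q_B - 2(q_E) = 0.
So q_E = (278 - 2q_B)/4 and q_B = (253 - 2q_E)/4.
Substituting one into the other gives q_E = 101/2 and q_B = 38.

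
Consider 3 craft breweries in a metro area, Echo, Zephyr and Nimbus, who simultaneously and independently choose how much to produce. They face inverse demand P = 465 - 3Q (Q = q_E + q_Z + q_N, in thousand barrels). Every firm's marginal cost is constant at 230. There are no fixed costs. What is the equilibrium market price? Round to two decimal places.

Each firm earns π_i = (465 - 3Q)q_i - 230q_i.
First-order condition (treating rivals' output as given): 235 - 6q_i - 3·Σ_{j≠i} q_j = 0.
By symmetry each firm produces the same amount; substituting Σ_{j≠i} q_j = 2q_i yields q_i = 235/12.
Total output Q = 235/4, so price P = 465 - 3·(235/4) = 1155/4.

288.75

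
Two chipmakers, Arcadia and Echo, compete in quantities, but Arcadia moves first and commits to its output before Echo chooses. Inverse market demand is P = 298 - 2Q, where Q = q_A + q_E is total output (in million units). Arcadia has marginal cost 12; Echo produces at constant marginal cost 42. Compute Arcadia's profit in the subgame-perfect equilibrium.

6241

The follower Echo best-responds to any q_A: π_E = (298 - 2Q)q_E - 42q_E.
Follower FOC: 256 - 2q_A - 4q_E = 0, so q_E(q_A) = (256 - 2q_A)/4.
The leader anticipates this reaction. Substituting into P = 298 - 2Q gives P = 170 - q_A, so π_A = (170 - q_A)q_A - 12q_A.
Maximising: ∂π_A/∂q_A = 158 - 2q_A = 0, giving q_A = 79.
Then q_E = (256 - 2·79)/4 = 49/2.
Price P = 298 - 2·(207/2) = 91.
Arcadia's profit: (91 - 12)·79 = 6241.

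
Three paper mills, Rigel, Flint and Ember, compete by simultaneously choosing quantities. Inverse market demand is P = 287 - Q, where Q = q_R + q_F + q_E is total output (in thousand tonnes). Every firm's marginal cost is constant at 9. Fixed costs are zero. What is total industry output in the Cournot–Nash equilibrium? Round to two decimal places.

208.50

A representative firm's profit is π_i = q_i(287 - Q) - 9q_i.
First-order condition (treating rivals' output as given): 278 - 2q_i - Σ_{j≠i} q_j = 0.
With identical firms every q_j equals q_i, so Σ_{j≠i} q_j = 2q_i and 278 = 4q_i, giving q_i = 139/2.
Total output Q = 139/2 + 139/2 + 139/2 = 417/2.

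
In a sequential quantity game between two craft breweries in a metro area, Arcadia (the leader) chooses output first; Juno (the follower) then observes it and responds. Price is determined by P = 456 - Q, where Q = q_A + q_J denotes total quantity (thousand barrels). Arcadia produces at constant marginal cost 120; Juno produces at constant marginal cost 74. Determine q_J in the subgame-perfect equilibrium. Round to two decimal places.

Solve by backward induction. Given q_A, the follower Juno maximises π_J = (456 - q_A - q_J)q_J - 74q_J.
Setting the follower's marginal profit to zero, 382 - q_A - 2q_J = 0, i.e. q_J = (382 - q_A)/2.
Arcadia substitutes q_J(q_A) into its own profit: π_A = q_A(456 - q_A - (382 - q_A)/2) - 120q_A = (265 - (1/2)q_A)q_A - 120q_A.
Maximising: ∂π_A/∂q_A = 145 - q_A = 0, giving q_A = 145.
Then q_J = (382 - 145)/2 = 237/2.

118.50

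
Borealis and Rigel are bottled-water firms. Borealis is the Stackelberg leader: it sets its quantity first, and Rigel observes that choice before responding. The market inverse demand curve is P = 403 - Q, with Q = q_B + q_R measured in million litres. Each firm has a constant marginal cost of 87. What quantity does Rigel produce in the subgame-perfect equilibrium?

Solve by backward induction. Given q_B, the follower Rigel maximises π_R = (403 - q_B - q_R)q_R - 87q_R.
Setting the follower's marginal profit to zero, 316 - q_B - 2q_R = 0, i.e. q_R = (316 - q_B)/2.
Borealis substitutes q_R(q_B) into its own profit: π_B = q_B(403 - q_B - (316 - q_B)/2) - 87q_B = (245 - (1/2)q_B)q_B - 87q_B.
Maximising: ∂π_B/∂q_B = 158 - q_B = 0, giving q_B = 158.
Then q_R = (316 - 158)/2 = 79.

79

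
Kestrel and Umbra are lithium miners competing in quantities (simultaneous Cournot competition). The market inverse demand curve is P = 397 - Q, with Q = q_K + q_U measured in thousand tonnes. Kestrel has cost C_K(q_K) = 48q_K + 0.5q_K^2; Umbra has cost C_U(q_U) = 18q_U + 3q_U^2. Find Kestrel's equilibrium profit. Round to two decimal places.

16510.12

Kestrel's profit: π_K = (397 - Q)q_K - (48q_K + (1/2)q_K²). Setting ∂π_K/∂q_K = 0: 349 - 3q_K - (q_U) = 0.
Umbra's profit: π_U = (397 - Q)q_U - (18q_U + 3q_U²). Setting ∂π_U/∂q_U = 0: 379 - 8q_U - (q_K) = 0.
Best responses: q_K = (349 - q_U)/3, q_U = (379 - q_K)/8.
Substituting one into the other gives q_K = 104.9130 and q_U = 788/23.
Price P = 397 - 139.1739 = 257.8261.
Kestrel's profit: 257.8261·104.9130 - 48·104.9130 - (1/2)·104.9130² = 16510.1200.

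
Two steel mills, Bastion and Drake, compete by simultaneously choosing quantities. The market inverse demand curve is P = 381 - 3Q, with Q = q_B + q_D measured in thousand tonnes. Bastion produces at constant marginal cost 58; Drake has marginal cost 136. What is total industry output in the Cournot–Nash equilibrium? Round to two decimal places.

63.11

Bastion's profit: π_B = (381 - 3Q)q_B - (58q_B). Setting ∂π_B/∂q_B = 0: 323 - 6q_B - 3(q_D) = 0.
Drake's first-order condition: 245 - 6q_D - 3(q_B) = 0.
Rearranging gives the reaction functions q_B = (323 - 3q_D)/6 and q_D = (245 - 3q_B)/6.
Solving the pair: q_B = 401/9, q_D = 167/9.
Total output Q = 401/9 + 167/9 = 568/9.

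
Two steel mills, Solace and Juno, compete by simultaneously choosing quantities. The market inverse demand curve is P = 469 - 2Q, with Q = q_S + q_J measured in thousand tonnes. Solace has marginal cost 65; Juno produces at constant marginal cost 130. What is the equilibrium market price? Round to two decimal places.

Solace's profit: π_S = (469 - 2Q)q_S - (65q_S). Setting ∂π_S/∂q_S = 0: 404 - 4q_S - 2(q_J) = 0.
Juno's first-order condition: 339 - 4q_J - 2(q_S) = 0.
So q_S = (404 - 2q_J)/4 and q_J = (339 - 2q_S)/4.
Substituting one into the other gives q_S = 469/6 and q_J = 137/3.
Total output Q = 743/6, so price P = 469 - 2·(743/6) = 664/3.

221.33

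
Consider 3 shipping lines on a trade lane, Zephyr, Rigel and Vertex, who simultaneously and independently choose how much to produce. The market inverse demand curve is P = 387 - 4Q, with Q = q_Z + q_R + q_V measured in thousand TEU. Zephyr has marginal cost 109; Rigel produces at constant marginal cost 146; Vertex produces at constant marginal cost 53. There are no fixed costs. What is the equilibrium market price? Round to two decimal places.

Zephyr's profit: π_Z = (387 - 4Q)q_Z - (109q_Z). Setting ∂π_Z/∂q_Z = 0: 278 - 8q_Z - 4(q_R + q_V) = 0.
Rigel's profit: π_R = (387 - 4Q)q_R - (146q_R). Setting ∂π_R/∂q_R = 0: 241 - 8q_R - 4(q_Z + q_V) = 0.
Vertex's profit: π_V = (387 - 4Q)q_V - (53q_V). Setting ∂π_V/∂q_V = 0: 334 - 8q_V - 4(q_Z + q_R) = 0.
Adding the 3 first-order conditions: 853 − 16Q = 0, so Q = 853/16.
Back-substituting: q_Z = (278 − 853/4)/4 = 259/16, q_R = (241 − 853/4)/4 = 111/16, q_V = (334 − 853/4)/4 = 483/16.
Total output Q = 853/16, so price P = 387 - 4·(853/16) = 695/4.

173.75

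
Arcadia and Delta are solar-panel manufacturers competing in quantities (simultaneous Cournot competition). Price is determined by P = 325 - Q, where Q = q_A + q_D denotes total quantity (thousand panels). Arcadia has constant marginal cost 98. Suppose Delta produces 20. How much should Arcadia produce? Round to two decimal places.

103.50

With the rival's output fixed at 20, Arcadia's profit is π_A = (325 - 20 - q_A)q_A - (98q_A) = (305 - q_A)q_A - (98q_A).
∂π_A/∂q_A = 207 - 2q_A = 0, so q_A = 207/2.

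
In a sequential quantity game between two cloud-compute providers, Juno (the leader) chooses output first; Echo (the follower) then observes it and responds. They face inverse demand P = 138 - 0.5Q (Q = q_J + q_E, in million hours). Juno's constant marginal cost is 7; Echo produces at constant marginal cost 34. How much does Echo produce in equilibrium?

The follower Echo best-responds to any q_J: π_E = (138 - 0.5Q)q_E - 34q_E.
∂π_E/∂q_E = 104 - (1/2)q_J - q_E = 0 gives the reaction function q_E = (104 - (1/2)q_J).
The leader anticipates this reaction. Substituting into P = 138 - 0.5Q gives P = 86 - (1/4)q_J, so π_J = (86 - (1/4)q_J)q_J - 7q_J.
Maximising: ∂π_J/∂q_J = 79 - (1/2)q_J = 0, giving q_J = 158.
Then q_E = (104 - (1/2)·158) = 25.

25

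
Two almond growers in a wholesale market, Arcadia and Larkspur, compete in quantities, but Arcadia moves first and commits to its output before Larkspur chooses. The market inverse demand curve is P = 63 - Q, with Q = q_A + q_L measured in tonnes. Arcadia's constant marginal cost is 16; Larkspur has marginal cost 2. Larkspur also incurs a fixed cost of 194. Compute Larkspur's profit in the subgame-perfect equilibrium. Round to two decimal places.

The follower Larkspur best-responds to any q_A: π_L = (63 - Q)q_L - 2q_L.
∂π_L/∂q_L = 61 - q_A - 2q_L = 0 gives the reaction function q_L = (61 - q_A)/2.
The leader anticipates this reaction. Substituting into P = 63 - Q gives P = 65/2 - (1/2)q_A, so π_A = (65/2 - (1/2)q_A)q_A - 16q_A.
The leader's first-order condition 33/2 - q_A = 0 yields q_A = 33/2.
Then q_L = (61 - 33/2)/2 = 89/4.
Price P = 63 - 155/4 = 97/4.
Larkspur's profit: (97/4 - 2)·(89/4) - 194 = 301.0625.

301.06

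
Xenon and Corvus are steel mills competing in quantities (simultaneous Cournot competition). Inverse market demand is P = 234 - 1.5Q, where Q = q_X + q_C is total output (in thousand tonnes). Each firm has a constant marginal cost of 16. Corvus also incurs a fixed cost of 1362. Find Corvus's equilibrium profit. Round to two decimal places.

Each firm earns π_i = (234 - 1.5Q)q_i - 16q_i.
First-order condition (treating rivals' output as given): 218 - 3q_i - (3/2)q_j = 0.
By symmetry each firm produces the same amount; substituting q_j = q_i yields q_i = 218/(9/2) = 436/9.
Price P = 234 - (3/2)·(872/9) = 266/3.
Corvus's profit: (266/3 - 16)·(436/9) - 1362 = 2158.2963.

2158.30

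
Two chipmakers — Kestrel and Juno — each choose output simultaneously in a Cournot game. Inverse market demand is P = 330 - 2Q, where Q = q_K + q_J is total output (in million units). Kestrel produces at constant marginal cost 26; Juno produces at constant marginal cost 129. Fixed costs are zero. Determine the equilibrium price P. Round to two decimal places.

161.67

Kestrel's profit: π_K = (330 - 2Q)q_K - (26q_K). Setting ∂π_K/∂q_K = 0: 304 - 4q_K - 2(q_J) = 0.
Juno's profit: π_J = (330 - 2Q)q_J - (129q_J). Setting ∂π_J/∂q_J = 0: 201 - 4q_J - 2(q_K) = 0.
So q_K = (304 - 2q_J)/4 and q_J = (201 - 2q_K)/4.
Solving the pair: q_K = 407/6, q_J = 49/3.
Total output Q = 505/6, so price P = 330 - 2·(505/6) = 485/3.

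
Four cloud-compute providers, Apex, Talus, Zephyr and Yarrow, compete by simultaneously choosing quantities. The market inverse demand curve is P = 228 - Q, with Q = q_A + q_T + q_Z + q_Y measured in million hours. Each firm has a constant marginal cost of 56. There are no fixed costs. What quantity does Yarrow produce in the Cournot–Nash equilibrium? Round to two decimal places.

A representative firm's profit is π_i = q_i(228 - Q) - 56q_i.
First-order condition (treating rivals' output as given): 172 - 2q_i - Σ_{j≠i} q_j = 0.
By symmetry each firm produces the same amount; substituting Σ_{j≠i} q_j = 3q_i yields q_i = 172/5.

34.40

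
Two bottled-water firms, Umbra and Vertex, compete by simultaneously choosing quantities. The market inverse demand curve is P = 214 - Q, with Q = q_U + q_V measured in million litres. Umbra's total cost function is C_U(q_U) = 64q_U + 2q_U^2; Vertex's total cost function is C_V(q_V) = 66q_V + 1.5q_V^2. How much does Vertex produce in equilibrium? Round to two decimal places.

Umbra's profit: π_U = (214 - Q)q_U - (64q_U + 2q_U²). Setting ∂π_U/∂q_U = 0: 150 - 6q_U - (q_V) = 0.
Vertex's first-order condition: 148 - 5q_V - (q_U) = 0.
Best responses: q_U = (150 - q_V)/6, q_V = (148 - q_U)/5.
Solving the pair: q_U = 602/29, q_V = 738/29.

25.45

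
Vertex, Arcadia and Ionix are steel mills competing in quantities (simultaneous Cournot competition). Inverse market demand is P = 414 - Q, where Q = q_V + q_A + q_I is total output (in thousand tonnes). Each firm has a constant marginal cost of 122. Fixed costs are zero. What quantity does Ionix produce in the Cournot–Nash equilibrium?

73

A representative firm's profit is π_i = q_i(414 - Q) - 122q_i.
First-order condition (treating rivals' output as given): 292 - 2q_i - Σ_{j≠i} q_j = 0.
With identical firms every q_j equals q_i, so Σ_{j≠i} q_j = 2q_i and 292 = 4q_i, giving q_i = 73.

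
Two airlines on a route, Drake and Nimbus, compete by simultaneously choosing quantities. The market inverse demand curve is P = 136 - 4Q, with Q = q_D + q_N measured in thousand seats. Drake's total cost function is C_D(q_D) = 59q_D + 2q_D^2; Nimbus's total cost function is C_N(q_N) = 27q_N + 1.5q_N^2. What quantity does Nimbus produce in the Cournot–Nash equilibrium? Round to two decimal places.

8.62

Drake's profit: π_D = (136 - 4Q)q_D - (59q_D + 2q_D²). Setting ∂π_D/∂q_D = 0: 77 - 12q_D - 4(q_N) = 0.
Nimbus's first-order condition: 109 - 11q_N - 4(q_D) = 0.
Rearranging gives the reaction functions q_D = (77 - 4q_N)/12 and q_N = (109 - 4q_D)/11.
Solving the pair: q_D = 411/116, q_N = 250/29.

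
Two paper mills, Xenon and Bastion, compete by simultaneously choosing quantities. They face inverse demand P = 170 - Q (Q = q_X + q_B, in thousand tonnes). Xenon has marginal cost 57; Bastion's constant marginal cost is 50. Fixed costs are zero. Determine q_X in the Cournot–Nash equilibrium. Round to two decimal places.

Xenon's profit: π_X = (170 - Q)q_X - (57q_X). Setting ∂π_X/∂q_X = 0: 113 - 2q_X - (q_B) = 0.
Bastion's profit: π_B = (170 - Q)q_B - (50q_B). Setting ∂π_B/∂q_B = 0: 120 - 2q_B - (q_X) = 0.
Best responses: q_X = (113 - q_B)/2, q_B = (120 - q_X)/2.
Substituting one into the other gives q_X = 106/3 and q_B = 127/3.

35.33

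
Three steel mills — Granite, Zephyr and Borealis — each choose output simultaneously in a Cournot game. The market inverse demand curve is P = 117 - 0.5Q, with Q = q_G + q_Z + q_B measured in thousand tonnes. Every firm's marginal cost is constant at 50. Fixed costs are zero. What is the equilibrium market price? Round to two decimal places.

66.75

Each firm earns π_i = (117 - 0.5Q)q_i - 50q_i.
First-order condition (treating rivals' output as given): 67 - q_i - (1/2)·Σ_{j≠i} q_j = 0.
By symmetry each firm produces the same amount; substituting Σ_{j≠i} q_j = 2q_i yields q_i = 67/2.
Total output Q = 201/2, so price P = 117 - (1/2)·(201/2) = 267/4.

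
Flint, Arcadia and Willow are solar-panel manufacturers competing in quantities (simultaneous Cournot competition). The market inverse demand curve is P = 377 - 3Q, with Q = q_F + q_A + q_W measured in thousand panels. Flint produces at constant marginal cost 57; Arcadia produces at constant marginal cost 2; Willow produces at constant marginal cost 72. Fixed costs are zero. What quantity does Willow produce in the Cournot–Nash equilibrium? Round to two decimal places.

Flint's profit: π_F = (377 - 3Q)q_F - (57q_F). Setting ∂π_F/∂q_F = 0: 320 - 6q_F - 3(q_A + q_W) = 0.
Arcadia's first-order condition: 375 - 6q_A - 3(q_F + q_W) = 0.
Willow's profit: π_W = (377 - 3Q)q_W - (72q_W). Setting ∂π_W/∂q_W = 0: 305 - 6q_W - 3(q_F + q_A) = 0.
Adding the 3 conditions: 1000 − 6Q − 6Q = 0, i.e. Q = 250/3.
Back-substituting: q_F = (320 − 250)/3 = 70/3, q_A = (375 − 250)/3 = 125/3, q_W = (305 − 250)/3 = 55/3.

18.33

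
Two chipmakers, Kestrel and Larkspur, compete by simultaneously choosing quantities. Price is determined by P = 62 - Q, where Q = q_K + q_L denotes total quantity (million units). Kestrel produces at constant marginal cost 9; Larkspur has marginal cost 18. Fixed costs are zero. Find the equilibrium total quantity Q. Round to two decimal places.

Kestrel's profit: π_K = (62 - Q)q_K - (9q_K). Setting ∂π_K/∂q_K = 0: 53 - 2q_K - (q_L) = 0.
Larkspur's first-order condition: 44 - 2q_L - (q_K) = 0.
So q_K = (53 - q_L)/2 and q_L = (44 - q_K)/2.
Substituting one into the other gives q_K = 62/3 and q_L = 35/3.
Total output Q = 62/3 + 35/3 = 97/3.

32.33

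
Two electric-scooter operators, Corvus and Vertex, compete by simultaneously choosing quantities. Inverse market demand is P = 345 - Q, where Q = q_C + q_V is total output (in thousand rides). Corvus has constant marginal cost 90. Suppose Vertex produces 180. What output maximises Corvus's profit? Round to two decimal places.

With the rival's output fixed at 180, Corvus's profit is π_C = (345 - 180 - q_C)q_C - (90q_C) = (165 - q_C)q_C - (90q_C).
∂π_C/∂q_C = 75 - 2q_C = 0, so q_C = 75/2.

37.50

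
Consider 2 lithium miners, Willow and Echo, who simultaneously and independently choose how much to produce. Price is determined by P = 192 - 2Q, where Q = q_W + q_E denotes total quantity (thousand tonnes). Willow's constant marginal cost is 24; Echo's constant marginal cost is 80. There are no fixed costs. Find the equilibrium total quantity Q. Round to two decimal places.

46.67

Willow's profit: π_W = (192 - 2Q)q_W - (24q_W). Setting ∂π_W/∂q_W = 0: 168 - 4q_W - 2(q_E) = 0.
Echo's profit: π_E = (192 - 2Q)q_E - (80q_E). Setting ∂π_E/∂q_E = 0: 112 - 4q_E - 2(q_W) = 0.
So q_W = (168 - 2q_E)/4 and q_E = (112 - 2q_W)/4.
Solving the pair: q_W = 112/3, q_E = 28/3.
Total output Q = 112/3 + 28/3 = 140/3.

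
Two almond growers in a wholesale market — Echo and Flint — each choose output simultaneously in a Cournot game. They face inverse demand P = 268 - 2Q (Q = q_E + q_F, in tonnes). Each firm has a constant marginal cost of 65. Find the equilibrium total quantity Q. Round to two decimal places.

67.67

Each firm earns π_i = (268 - 2Q)q_i - 65q_i.
First-order condition (treating rivals' output as given): 203 - 4q_i - 2q_j = 0.
By symmetry each firm produces the same amount; substituting q_j = q_i yields q_i = 203/6.
Total output Q = 203/6 + 203/6 = 203/3.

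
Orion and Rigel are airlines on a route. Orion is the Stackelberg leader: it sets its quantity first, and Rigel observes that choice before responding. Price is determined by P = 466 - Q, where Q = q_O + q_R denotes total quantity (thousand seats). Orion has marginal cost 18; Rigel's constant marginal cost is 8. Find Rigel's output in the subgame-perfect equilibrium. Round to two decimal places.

119.50

Solve by backward induction. Given q_O, the follower Rigel maximises π_R = (466 - q_O - q_R)q_R - 8q_R.
∂π_R/∂q_R = 458 - q_O - 2q_R = 0 gives the reaction function q_R = (458 - q_O)/2.
The leader anticipates this reaction. Substituting into P = 466 - Q gives P = 237 - (1/2)q_O, so π_O = (237 - (1/2)q_O)q_O - 18q_O.
Leader FOC: 219 - q_O = 0, so q_O = 219.
Then q_R = (458 - 219)/2 = 239/2.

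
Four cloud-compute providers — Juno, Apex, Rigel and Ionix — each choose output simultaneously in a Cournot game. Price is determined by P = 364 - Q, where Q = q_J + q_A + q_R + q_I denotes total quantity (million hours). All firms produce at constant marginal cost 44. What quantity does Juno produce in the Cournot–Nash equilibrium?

A representative firm's profit is π_i = q_i(364 - Q) - 44q_i.
Setting ∂π_i/∂q_i = 0 with rivals' quantities fixed: 320 - 2q_i - Σ_{j≠i} q_j = 0.
With identical firms every q_j equals q_i, so Σ_{j≠i} q_j = 3q_i and 320 = 5q_i, giving q_i = 64.

64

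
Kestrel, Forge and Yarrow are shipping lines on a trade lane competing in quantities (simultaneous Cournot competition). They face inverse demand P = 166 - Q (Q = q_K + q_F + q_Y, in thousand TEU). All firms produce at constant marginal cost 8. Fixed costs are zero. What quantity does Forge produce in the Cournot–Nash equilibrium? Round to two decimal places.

39.50

Each firm earns π_i = (166 - Q)q_i - 8q_i.
First-order condition (treating rivals' output as given): 158 - 2q_i - Σ_{j≠i} q_j = 0.
With identical firms every q_j equals q_i, so Σ_{j≠i} q_j = 2q_i and 158 = 4q_i, giving q_i = 79/2.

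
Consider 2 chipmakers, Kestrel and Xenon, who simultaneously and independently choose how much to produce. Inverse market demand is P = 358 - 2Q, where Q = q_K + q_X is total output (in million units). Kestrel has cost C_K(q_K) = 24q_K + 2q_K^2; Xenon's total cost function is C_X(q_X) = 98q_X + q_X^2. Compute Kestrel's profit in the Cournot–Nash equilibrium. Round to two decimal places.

4550.12

Kestrel's profit: π_K = (358 - 2Q)q_K - (24q_K + 2q_K²). Setting ∂π_K/∂q_K = 0: 334 - 8q_K - 2(q_X) = 0.
Xenon's profit: π_X = (358 - 2Q)q_X - (98q_X + q_X²). Setting ∂π_X/∂q_X = 0: 260 - 6q_X - 2(q_K) = 0.
Rearranging gives the reaction functions q_K = (334 - 2q_X)/8 and q_X = (260 - 2q_K)/6.
Substituting one into the other gives q_K = 371/11 and q_X = 353/11.
Price P = 358 - 2·(724/11) = 226.3636.
Kestrel's profit: 226.3636·(371/11) - 24·(371/11) - 2(371/11)² = 4550.1157.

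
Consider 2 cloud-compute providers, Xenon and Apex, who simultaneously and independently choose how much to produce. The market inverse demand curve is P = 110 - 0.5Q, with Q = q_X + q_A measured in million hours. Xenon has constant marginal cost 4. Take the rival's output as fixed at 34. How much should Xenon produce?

89

With the rival's output fixed at 34, Xenon's profit is π_X = (110 - (1/2)·34 - (1/2)q_X)q_X - (4q_X) = (93 - (1/2)q_X)q_X - (4q_X).
∂π_X/∂q_X = 89 - q_X = 0, so q_X = 89.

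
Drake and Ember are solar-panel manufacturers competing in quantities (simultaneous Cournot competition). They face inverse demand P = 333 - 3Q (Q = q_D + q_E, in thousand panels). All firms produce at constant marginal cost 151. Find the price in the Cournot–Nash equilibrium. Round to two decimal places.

Each firm earns π_i = (333 - 3Q)q_i - 151q_i.
Setting ∂π_i/∂q_i = 0 with rivals' quantities fixed: 182 - 6q_i - 3q_j = 0.
With identical firms every q_j equals q_i, so q_j = q_i and 182 = 9q_i, giving q_i = 182/9.
Total output Q = 364/9, so price P = 333 - 3·(364/9) = 635/3.

211.67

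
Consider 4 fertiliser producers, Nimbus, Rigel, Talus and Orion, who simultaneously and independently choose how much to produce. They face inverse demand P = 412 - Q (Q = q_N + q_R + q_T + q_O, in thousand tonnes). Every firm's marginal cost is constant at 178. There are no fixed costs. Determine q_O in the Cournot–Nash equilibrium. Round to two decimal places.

46.80

A representative firm's profit is π_i = q_i(412 - Q) - 178q_i.
Setting ∂π_i/∂q_i = 0 with rivals' quantities fixed: 234 - 2q_i - Σ_{j≠i} q_j = 0.
By symmetry each firm produces the same amount; substituting Σ_{j≠i} q_j = 3q_i yields q_i = 234/5.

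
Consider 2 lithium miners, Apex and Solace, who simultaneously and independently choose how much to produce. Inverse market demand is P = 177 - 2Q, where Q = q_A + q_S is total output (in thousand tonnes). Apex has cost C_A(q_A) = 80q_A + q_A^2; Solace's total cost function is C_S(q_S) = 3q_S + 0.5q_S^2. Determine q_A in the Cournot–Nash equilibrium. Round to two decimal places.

5.27

Apex's profit: π_A = (177 - 2Q)q_A - (80q_A + q_A²). Setting ∂π_A/∂q_A = 0: 97 - 6q_A - 2(q_S) = 0.
Solace's first-order condition: 174 - 5q_S - 2(q_A) = 0.
So q_A = (97 - 2q_S)/6 and q_S = (174 - 2q_A)/5.
Solving the pair: q_A = 137/26, q_S = 425/13.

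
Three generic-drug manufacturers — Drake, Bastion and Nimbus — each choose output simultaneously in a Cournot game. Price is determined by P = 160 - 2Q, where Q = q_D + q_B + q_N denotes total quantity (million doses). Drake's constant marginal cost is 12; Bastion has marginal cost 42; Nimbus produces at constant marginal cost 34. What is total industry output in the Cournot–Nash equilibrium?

Drake's profit: π_D = (160 - 2Q)q_D - (12q_D). Setting ∂π_D/∂q_D = 0: 148 - 4q_D - 2(q_B + q_N) = 0.
Bastion's profit: π_B = (160 - 2Q)q_B - (42q_B). Setting ∂π_B/∂q_B = 0: 118 - 4q_B - 2(q_D + q_N) = 0.
Nimbus's profit: π_N = (160 - 2Q)q_N - (34q_N). Setting ∂π_N/∂q_N = 0: 126 - 4q_N - 2(q_D + q_B) = 0.
Summing all 3 equations gives 392 − 8Q = 0, hence Q = 49.
Back-substituting: q_D = (148 − 98)/2 = 25, q_B = (118 − 98)/2 = 10, q_N = (126 − 98)/2 = 14.
Total output Q = 25 + 10 + 14 = 49.

49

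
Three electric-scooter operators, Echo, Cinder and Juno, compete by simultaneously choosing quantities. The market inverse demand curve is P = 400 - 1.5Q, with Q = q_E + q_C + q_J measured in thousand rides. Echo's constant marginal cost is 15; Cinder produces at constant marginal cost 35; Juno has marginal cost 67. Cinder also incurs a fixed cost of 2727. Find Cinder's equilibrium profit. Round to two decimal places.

3195.04

Echo's profit: π_E = (400 - 1.5Q)q_E - (15q_E). Setting ∂π_E/∂q_E = 0: 385 - 3q_E - (3/2)(q_C + q_J) = 0.
Cinder's profit: π_C = (400 - 1.5Q)q_C - (35q_C). Setting ∂π_C/∂q_C = 0: 365 - 3q_C - (3/2)(q_E + q_J) = 0.
Juno's first-order condition: 333 - 3q_J - (3/2)(q_E + q_C) = 0.
Adding the 3 conditions: 1083 − 3Q − 3Q = 0, i.e. Q = 361/2.
Back-substituting: q_E = (385 − 1083/4)/(3/2) = 457/6, q_C = (365 − 1083/4)/(3/2) = 377/6, q_J = (333 − 1083/4)/(3/2) = 83/2.
Price P = 400 - (3/2)·(361/2) = 517/4.
Cinder's profit: (517/4 - 35)·(377/6) - 2727 = 3195.0417.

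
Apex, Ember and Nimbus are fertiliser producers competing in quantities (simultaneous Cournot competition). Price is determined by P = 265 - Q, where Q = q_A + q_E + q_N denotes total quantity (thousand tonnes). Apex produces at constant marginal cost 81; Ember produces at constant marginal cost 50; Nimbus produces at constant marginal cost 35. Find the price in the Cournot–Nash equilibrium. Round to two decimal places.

107.75

Apex's profit: π_A = (265 - Q)q_A - (81q_A). Setting ∂π_A/∂q_A = 0: 184 - 2q_A - (q_E + q_N) = 0.
Ember's profit: π_E = (265 - Q)q_E - (50q_E). Setting ∂π_E/∂q_E = 0: 215 - 2q_E - (q_A + q_N) = 0.
Nimbus's profit: π_N = (265 - Q)q_N - (35q_N). Setting ∂π_N/∂q_N = 0: 230 - 2q_N - (q_A + q_E) = 0.
Summing all 3 equations gives 629 − 4Q = 0, hence Q = 629/4.
Back-substituting: q_A = (184 − 629/4) = 107/4, q_E = (215 − 629/4) = 231/4, q_N = (230 − 629/4) = 291/4.
Total output Q = 629/4, so price P = 265 - 629/4 = 431/4.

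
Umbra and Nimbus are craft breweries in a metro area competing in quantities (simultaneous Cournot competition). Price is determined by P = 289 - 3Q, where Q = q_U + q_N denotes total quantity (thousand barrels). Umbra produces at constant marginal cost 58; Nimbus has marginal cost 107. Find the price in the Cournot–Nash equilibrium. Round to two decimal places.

Umbra's profit: π_U = (289 - 3Q)q_U - (58q_U). Setting ∂π_U/∂q_U = 0: 231 - 6q_U - 3(q_N) = 0.
Nimbus's first-order condition: 182 - 6q_N - 3(q_U) = 0.
So q_U = (231 - 3q_N)/6 and q_N = (182 - 3q_U)/6.
Solving the pair: q_U = 280/9, q_N = 133/9.
Total output Q = 413/9, so price P = 289 - 3·(413/9) = 454/3.

151.33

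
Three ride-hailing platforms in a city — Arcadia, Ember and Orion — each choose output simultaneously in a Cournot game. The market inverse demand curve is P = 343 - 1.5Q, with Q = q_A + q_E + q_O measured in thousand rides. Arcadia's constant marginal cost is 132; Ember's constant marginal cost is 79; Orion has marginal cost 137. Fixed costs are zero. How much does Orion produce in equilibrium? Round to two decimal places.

Arcadia's profit: π_A = (343 - 1.5Q)q_A - (132q_A). Setting ∂π_A/∂q_A = 0: 211 - 3q_A - (3/2)(q_E + q_O) = 0.
Ember's profit: π_E = (343 - 1.5Q)q_E - (79q_E). Setting ∂π_E/∂q_E = 0: 264 - 3q_E - (3/2)(q_A + q_O) = 0.
Orion's first-order condition: 206 - 3q_O - (3/2)(q_A + q_E) = 0.
Adding the 3 first-order conditions: 681 − 6Q = 0, so Q = 227/2.
Back-substituting: q_A = (211 − 681/4)/(3/2) = 163/6, q_E = (264 − 681/4)/(3/2) = 125/2, q_O = (206 − 681/4)/(3/2) = 143/6.

23.83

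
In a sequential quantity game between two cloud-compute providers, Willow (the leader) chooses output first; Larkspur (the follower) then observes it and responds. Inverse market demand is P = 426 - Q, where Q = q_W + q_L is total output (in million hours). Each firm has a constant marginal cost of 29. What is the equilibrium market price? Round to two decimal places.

128.25

The follower Larkspur best-responds to any q_W: π_L = (426 - Q)q_L - 29q_L.
Setting the follower's marginal profit to zero, 397 - q_W - 2q_L = 0, i.e. q_L = (397 - q_W)/2.
Willow substitutes q_L(q_W) into its own profit: π_W = q_W(426 - q_W - (397 - q_W)/2) - 29q_W = (455/2 - (1/2)q_W)q_W - 29q_W.
Maximising: ∂π_W/∂q_W = 397/2 - q_W = 0, giving q_W = 397/2.
Then q_L = (397 - 397/2)/2 = 397/4.
Total output Q = 1191/4, so price P = 426 - 1191/4 = 513/4.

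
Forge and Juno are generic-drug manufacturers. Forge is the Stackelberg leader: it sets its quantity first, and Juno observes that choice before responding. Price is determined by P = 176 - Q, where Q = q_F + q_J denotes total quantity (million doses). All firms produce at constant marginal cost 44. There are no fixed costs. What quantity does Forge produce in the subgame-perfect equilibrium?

Solve by backward induction. Given q_F, the follower Juno maximises π_J = (176 - q_F - q_J)q_J - 44q_J.
Setting the follower's marginal profit to zero, 132 - q_F - 2q_J = 0, i.e. q_J = (132 - q_F)/2.
Forge substitutes q_J(q_F) into its own profit: π_F = q_F(176 - q_F - (132 - q_F)/2) - 44q_F = (110 - (1/2)q_F)q_F - 44q_F.
The leader's first-order condition 66 - q_F = 0 yields q_F = 66.
Then q_J = (132 - 66)/2 = 33.

66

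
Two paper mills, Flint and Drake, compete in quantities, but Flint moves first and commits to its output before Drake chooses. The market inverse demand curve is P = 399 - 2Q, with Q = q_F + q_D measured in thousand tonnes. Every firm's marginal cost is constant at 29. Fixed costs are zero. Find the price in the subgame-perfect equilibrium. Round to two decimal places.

121.50

Solve by backward induction. Given q_F, the follower Drake maximises π_D = (399 - 2q_F - 2q_D)q_D - 29q_D.
Follower FOC: 370 - 2q_F - 4q_D = 0, so q_D(q_F) = (370 - 2q_F)/4.
Flint substitutes q_D(q_F) into its own profit: π_F = q_F(399 - 2q_F - (370 - 2q_F)/2) - 29q_F = (214 - q_F)q_F - 29q_F.
The leader's first-order condition 185 - 2q_F = 0 yields q_F = 185/2.
Then q_D = (370 - 2·(185/2))/4 = 185/4.
Total output Q = 555/4, so price P = 399 - 2·(555/4) = 243/2.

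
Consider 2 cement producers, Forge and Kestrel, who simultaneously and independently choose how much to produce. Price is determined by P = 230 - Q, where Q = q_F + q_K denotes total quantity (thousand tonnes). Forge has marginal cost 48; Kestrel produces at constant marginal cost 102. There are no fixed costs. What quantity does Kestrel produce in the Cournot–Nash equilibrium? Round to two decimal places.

Forge's profit: π_F = (230 - Q)q_F - (48q_F). Setting ∂π_F/∂q_F = 0: 182 - 2q_F - (q_K) = 0.
Kestrel's profit: π_K = (230 - Q)q_K - (102q_K). Setting ∂π_K/∂q_K = 0: 128 - 2q_K - (q_F) = 0.
Rearranging gives the reaction functions q_F = (182 - q_K)/2 and q_K = (128 - q_F)/2.
Solving the pair: q_F = 236/3, q_K = 74/3.

24.67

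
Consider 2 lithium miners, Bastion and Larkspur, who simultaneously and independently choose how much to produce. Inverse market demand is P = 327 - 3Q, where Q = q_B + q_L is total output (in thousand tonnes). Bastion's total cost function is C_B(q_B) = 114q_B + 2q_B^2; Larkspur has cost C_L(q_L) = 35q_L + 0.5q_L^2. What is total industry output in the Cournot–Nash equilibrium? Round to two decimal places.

Bastion's profit: π_B = (327 - 3Q)q_B - (114q_B + 2q_B²). Setting ∂π_B/∂q_B = 0: 213 - 10q_B - 3(q_L) = 0.
Larkspur's first-order condition: 292 - 7q_L - 3(q_B) = 0.
So q_B = (213 - 3q_L)/10 and q_L = (292 - 3q_B)/7.
Substituting one into the other gives q_B = 615/61 and q_L = 37.3934.
Total output Q = 615/61 + 37.3934 = 47.4754.

47.48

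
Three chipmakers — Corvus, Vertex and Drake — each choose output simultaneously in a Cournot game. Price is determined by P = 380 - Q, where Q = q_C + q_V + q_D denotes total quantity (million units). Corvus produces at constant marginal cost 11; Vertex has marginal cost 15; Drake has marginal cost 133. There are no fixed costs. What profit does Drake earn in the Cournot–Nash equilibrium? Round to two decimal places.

3.06

Corvus's profit: π_C = (380 - Q)q_C - (11q_C). Setting ∂π_C/∂q_C = 0: 369 - 2q_C - (q_V + q_D) = 0.
Vertex's first-order condition: 365 - 2q_V - (q_C + q_D) = 0.
Drake's profit: π_D = (380 - Q)q_D - (133q_D). Setting ∂π_D/∂q_D = 0: 247 - 2q_D - (q_C + q_V) = 0.
Adding the 3 conditions: 981 − 2Q − 2Q = 0, i.e. Q = 981/4.
Back-substituting: q_C = (369 − 981/4) = 495/4, q_V = (365 − 981/4) = 479/4, q_D = (247 − 981/4) = 7/4.
Price P = 380 - 981/4 = 539/4.
Drake's profit: (539/4 - 133)·(7/4) = 49/16.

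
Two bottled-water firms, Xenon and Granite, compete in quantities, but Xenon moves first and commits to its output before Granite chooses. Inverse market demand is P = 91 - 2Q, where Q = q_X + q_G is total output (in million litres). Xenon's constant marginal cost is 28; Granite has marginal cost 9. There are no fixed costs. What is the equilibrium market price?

The follower Granite best-responds to any q_X: π_G = (91 - 2Q)q_G - 9q_G.
Follower FOC: 82 - 2q_X - 4q_G = 0, so q_G(q_X) = (82 - 2q_X)/4.
The leader anticipates this reaction. Substituting into P = 91 - 2Q gives P = 50 - q_X, so π_X = (50 - q_X)q_X - 28q_X.
Leader FOC: 22 - 2q_X = 0, so q_X = 11.
Then q_G = (82 - 2·11)/4 = 15.
Total output Q = 26, so price P = 91 - 2·26 = 39.

39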